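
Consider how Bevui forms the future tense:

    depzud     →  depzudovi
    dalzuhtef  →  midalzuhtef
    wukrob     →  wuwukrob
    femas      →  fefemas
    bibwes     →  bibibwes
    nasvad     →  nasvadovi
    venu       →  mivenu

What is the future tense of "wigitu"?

miwigitu

dalzuhtef and bibwes both have last vowel 'e' yet inflect differently (midalzuhtef, bibibwes), so the last vowel is not what conditions the rule; the final letter is.
"wigitu" ends in -u. The one such stem in the data (venu → mivenu) adds the prefix mi-, so the same rule applies.
So wigitu → miwigitu.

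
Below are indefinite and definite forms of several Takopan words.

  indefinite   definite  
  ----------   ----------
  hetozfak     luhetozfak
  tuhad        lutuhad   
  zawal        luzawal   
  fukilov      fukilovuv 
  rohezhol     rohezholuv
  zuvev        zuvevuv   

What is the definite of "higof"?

higofuv

"higof" has last vowel 'o'. The stems whose last vowel is 'o' (fukilov → fukilovuv, rohezhol → rohezholuv) add -uv.
The other pattern: stems whose last vowel is 'a' add the prefix lu-.
So higof → higofuv.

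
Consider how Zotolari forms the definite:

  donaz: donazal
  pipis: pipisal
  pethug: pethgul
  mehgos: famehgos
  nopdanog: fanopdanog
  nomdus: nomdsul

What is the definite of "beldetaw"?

beldetawal

pethug and nopdanog both end in -g yet inflect differently (pethgul, fanopdanog), so the final letter is not what conditions the rule; the last vowel is.
"beldetaw" has last vowel 'a'. The one such stem in the data (donaz → donazal) adds -al, so the same rule applies.
The other patterns: stems whose last vowel is 'u' delete the last vowel and add -ul; stems whose last vowel is 'o' add the prefix fa-.
So beldetaw → beldetawal.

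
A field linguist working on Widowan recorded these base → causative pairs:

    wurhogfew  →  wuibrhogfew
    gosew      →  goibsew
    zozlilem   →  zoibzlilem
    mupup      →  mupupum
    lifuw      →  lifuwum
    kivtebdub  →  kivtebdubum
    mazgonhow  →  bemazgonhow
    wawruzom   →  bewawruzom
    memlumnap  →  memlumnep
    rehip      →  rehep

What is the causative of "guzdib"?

guzdeb

"guzdib" has last vowel 'i'. The one such stem in the data (rehip → rehep) changes the last vowel to 'e' (as does memlumnap), so the same rule applies.
The other patterns: stems whose last vowel is 'e' insert -ib- after the first vowel; stems whose last vowel is 'u' add -um; stems whose last vowel is 'o' add the prefix be-.
So guzdib → guzdeb.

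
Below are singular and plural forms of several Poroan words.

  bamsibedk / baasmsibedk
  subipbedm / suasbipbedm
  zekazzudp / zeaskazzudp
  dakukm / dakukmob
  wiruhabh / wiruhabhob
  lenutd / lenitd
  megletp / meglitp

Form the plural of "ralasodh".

raaslasodh

subipbedm and dakukm both end in -m yet inflect differently (suasbipbedm, dakukmob), so the final letter is not what conditions the rule; the second-to-last letter is.
"ralasodh" has second-to-last letter 'd'. The stems whose second-to-last letter is 'd' (bamsibedk → baasmsibedk, subipbedm → suasbipbedm, zekazzudp → zeaskazzudp) insert -as- after the first vowel.
So ralasodh → raaslasodh.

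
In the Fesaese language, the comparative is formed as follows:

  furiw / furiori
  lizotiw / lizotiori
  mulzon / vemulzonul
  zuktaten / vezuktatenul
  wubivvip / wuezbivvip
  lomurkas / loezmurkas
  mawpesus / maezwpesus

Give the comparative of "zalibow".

furiw and wubivvip both have last vowel 'i' yet inflect differently (furiori, wuezbivvip), so the last vowel is not what conditions the rule; the final letter is.
"zalibow" ends in -w. The stems ending in -w (furiw → furiori, lizotiw → lizotiori) drop the final letter and add -ori.
The other patterns: stems ending in -n add ve- … -ul around the stem; stems ending in -p or -s insert -ez- after the first vowel.
So zalibow → zaliboori.

zaliboori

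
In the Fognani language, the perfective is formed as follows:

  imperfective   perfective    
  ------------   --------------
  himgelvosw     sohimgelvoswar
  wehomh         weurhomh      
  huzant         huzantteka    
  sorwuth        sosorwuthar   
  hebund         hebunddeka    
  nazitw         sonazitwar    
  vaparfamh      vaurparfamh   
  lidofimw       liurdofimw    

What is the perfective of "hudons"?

hudonsseka

lidofimw and nazitw both end in -w yet inflect differently (liurdofimw, sonazitwar), so the final letter is not what conditions the rule; the second-to-last letter is.
"hudons" has second-to-last letter 'n'. The stems whose second-to-last letter is 'n' (huzant → huzantteka, hebund → hebunddeka) double the final consonant and add -eka.
The other patterns: stems whose second-to-last letter is 'm' insert -ur- after the first vowel; stems whose second-to-last letter is 's' or 't' add so- … -ar around the stem.
So hudons → hudonsseka.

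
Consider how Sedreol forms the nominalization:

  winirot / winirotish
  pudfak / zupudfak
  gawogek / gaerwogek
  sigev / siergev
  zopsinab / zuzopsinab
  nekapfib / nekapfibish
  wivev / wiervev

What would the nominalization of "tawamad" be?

gawogek and pudfak both end in -k yet inflect differently (gaerwogek, zupudfak), so the final letter is not what conditions the rule; the last vowel is.
"tawamad" has last vowel 'a'. The stems whose last vowel is 'a' (pudfak → zupudfak, zopsinab → zuzopsinab) add the prefix zu-.
So tawamad → zutawamad.

zutawamad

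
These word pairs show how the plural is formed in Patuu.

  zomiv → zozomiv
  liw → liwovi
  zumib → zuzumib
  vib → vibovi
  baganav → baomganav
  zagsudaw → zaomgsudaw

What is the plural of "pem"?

pemovi

vib and zumib both end in -b yet inflect differently (vibovi, zuzumib), so the final letter is not what conditions the rule; the number of vowels is.
"pem" has 1 vowel. The stems with 1 vowel (vib → vibovi, liw → liwovi) add -ovi.
So pem → pemovi.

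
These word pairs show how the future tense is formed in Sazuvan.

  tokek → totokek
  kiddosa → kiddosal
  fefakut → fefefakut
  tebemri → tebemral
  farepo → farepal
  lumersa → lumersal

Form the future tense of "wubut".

farepo and fefakut both begin with f- yet inflect differently (farepal, fefefakut), so the first letter is not what conditions the rule; whether the stem ends in a vowel or a consonant is.
"wubut" ends in a consonant. The stems ending in a consonant (fefakut → fefefakut, tokek → totokek) repeat the first consonant+vowel as a prefix.
The other pattern: stems ending in a vowel drop the final letter and add -al.
So wubut → wuwubut.

wuwubut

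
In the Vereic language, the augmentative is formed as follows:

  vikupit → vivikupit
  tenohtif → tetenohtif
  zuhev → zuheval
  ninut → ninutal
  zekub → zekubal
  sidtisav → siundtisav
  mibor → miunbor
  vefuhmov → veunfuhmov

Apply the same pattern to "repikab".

"repikab" has last vowel 'a'. The one such stem in the data (sidtisav → siundtisav) inserts -un- after the first vowel (as do mibor, vefuhmov), so the same rule applies.
So repikab → reunpikab.

reunpikab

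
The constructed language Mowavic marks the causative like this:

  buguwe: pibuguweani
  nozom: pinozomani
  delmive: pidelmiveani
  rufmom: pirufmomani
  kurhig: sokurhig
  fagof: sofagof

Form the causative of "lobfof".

solobfof

"lobfof" ends in -f. The one such stem in the data (fagof → sofagof) adds the prefix so-, so the same rule applies.
The other pattern: stems ending in -e or -m add pi- … -ani around the stem.
So lobfof → solobfof.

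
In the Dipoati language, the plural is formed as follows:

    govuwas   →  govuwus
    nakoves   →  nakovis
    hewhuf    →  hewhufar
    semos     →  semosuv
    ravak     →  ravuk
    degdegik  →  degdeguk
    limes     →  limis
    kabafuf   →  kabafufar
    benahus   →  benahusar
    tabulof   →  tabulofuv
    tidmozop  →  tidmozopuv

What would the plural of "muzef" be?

nakoves and semos both end in -s yet inflect differently (nakovis, semosuv), so the final letter is not what conditions the rule; the last vowel is.
"muzef" has last vowel 'e'. The stems whose last vowel is 'e' (nakoves → nakovis, limes → limis) change the last vowel to 'i'.
The other patterns: stems whose last vowel is 'o' add -uv; stems whose last vowel is 'u' add -ar; stems whose last vowel is 'a' or 'i' change the last vowel to 'u'.
So muzef → muzif.

muzif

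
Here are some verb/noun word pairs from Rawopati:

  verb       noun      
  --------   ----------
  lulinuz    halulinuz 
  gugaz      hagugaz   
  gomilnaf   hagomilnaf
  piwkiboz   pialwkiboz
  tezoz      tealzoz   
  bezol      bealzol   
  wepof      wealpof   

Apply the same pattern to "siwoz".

sialwoz

"siwoz" has last vowel 'o'. The stems whose last vowel is 'o' (wepof → wealpof, bezol → bealzol, piwkiboz → pialwkiboz) insert -al- after the first vowel.
The other pattern: stems whose last vowel is 'a' or 'u' add the prefix ha-.
So siwoz → sialwoz.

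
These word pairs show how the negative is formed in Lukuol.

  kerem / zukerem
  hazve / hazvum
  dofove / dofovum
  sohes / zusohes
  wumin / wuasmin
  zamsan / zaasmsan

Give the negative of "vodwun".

sohes and dofove both have last vowel 'e' yet inflect differently (zusohes, dofovum), so the last vowel is not what conditions the rule; the final letter is.
"vodwun" ends in -n. The stems ending in -n (zamsan → zaasmsan, wumin → wuasmin) insert -as- after the first vowel.
The other patterns: stems ending in -m or -s add the prefix zu-; stems ending in -e drop the final letter and add -um.
So vodwun → voasdwun.

voasdwun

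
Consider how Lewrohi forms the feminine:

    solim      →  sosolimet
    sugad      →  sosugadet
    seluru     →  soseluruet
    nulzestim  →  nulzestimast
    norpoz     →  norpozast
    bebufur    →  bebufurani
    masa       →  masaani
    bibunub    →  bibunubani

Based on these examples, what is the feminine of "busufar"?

busufarani

"busufar" begins with b-. The stems beginning with b- (bebufur → bebufurani, bibunub → bibunubani) add -ani.
The other patterns: stems beginning with s- add so- … -et around the stem; stems beginning with n- add -ast.
So busufar → busufarani.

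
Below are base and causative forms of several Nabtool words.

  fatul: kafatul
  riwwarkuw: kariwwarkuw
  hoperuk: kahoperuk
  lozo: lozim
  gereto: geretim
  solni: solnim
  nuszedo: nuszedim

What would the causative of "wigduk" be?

fatul and lozo both have 2 vowels yet inflect differently (kafatul, lozim), so the number of vowels is not what conditions the rule; whether the stem ends in a vowel or a consonant is.
"wigduk" ends in a consonant. The stems ending in a consonant (fatul → kafatul, riwwarkuw → kariwwarkuw, hoperuk → kahoperuk) add the prefix ka-.
The other pattern: stems ending in a vowel drop the final letter and add -im.
So wigduk → kawigduk.

kawigduk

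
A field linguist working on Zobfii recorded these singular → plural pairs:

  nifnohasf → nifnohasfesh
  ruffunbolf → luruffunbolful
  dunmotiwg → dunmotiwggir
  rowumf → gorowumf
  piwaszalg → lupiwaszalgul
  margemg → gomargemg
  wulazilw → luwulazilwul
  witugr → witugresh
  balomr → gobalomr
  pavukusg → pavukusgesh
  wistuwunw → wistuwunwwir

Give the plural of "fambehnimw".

gofambehnimw

ruffunbolf and rowumf both end in -f yet inflect differently (luruffunbolful, gorowumf), so the final letter is not what conditions the rule; the second-to-last letter is.
"fambehnimw" has second-to-last letter 'm'. The stems whose second-to-last letter is 'm' (rowumf → gorowumf, balomr → gobalomr, margemg → gomargemg) add the prefix go-.
So fambehnimw → gofambehnimw.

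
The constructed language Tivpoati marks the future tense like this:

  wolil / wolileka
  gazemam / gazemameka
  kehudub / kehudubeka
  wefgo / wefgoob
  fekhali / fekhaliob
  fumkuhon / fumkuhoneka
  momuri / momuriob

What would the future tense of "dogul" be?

wolil and momuri both have last vowel 'i' yet inflect differently (wolileka, momuriob), so the last vowel is not what conditions the rule; whether the stem ends in a vowel or a consonant is.
"dogul" ends in a consonant. The stems ending in a consonant (wolil → wolileka, gazemam → gazemameka, kehudub → kehudubeka) add -eka.
The other pattern: stems ending in a vowel add -ob.
So dogul → doguleka.

doguleka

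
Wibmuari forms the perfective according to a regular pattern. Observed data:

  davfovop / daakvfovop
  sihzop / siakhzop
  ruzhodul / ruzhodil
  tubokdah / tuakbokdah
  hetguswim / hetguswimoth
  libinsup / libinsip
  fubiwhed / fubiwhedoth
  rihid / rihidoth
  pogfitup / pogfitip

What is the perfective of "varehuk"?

varehik

libinsup and davfovop both end in -p yet inflect differently (libinsip, daakvfovop), so the final letter is not what conditions the rule; the last vowel is.
"varehuk" has last vowel 'u'. The stems whose last vowel is 'u' (ruzhodul → ruzhodil, libinsup → libinsip, pogfitup → pogfitip) change the last vowel to 'i'.
So varehuk → varehik.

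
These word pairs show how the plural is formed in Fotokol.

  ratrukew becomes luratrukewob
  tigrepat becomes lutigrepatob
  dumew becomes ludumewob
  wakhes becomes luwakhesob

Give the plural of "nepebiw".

Every pair shown (ratrukew → luratrukewob, tigrepat → lutigrepatob, dumew → ludumewob, …) follows the same rule: add lu- … -ob around the stem.
So nepebiw → lunepebiwob.

lunepebiwob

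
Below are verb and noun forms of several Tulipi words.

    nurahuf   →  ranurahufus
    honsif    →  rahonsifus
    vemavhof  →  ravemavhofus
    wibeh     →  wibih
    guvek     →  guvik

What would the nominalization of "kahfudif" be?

rakahfudifus

honsif and wibeh both have 2 vowels yet inflect differently (rahonsifus, wibih), so the number of vowels is not what conditions the rule; the final letter is.
"kahfudif" ends in -f. The stems ending in -f (nurahuf → ranurahufus, honsif → rahonsifus, vemavhof → ravemavhofus) add ra- … -us around the stem.
So kahfudif → rakahfudifus.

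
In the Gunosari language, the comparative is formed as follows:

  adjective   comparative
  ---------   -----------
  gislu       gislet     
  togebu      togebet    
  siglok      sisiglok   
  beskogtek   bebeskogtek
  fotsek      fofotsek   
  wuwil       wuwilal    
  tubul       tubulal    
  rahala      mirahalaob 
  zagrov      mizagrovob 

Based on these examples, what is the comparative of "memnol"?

"memnol" ends in -l. The stems ending in -l (wuwil → wuwilal, tubul → tubulal) add -al.
The other patterns: stems ending in -u drop the final letter and add -et; stems ending in -k repeat the first consonant+vowel as a prefix; stems ending in -a or -v add mi- … -ob around the stem.
So memnol → memnolal.

memnolal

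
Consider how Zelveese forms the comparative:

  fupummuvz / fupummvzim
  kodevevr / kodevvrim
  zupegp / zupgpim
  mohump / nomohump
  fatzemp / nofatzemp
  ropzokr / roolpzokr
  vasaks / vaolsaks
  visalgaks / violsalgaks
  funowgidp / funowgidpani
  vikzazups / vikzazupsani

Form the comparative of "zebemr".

zupegp and mohump both end in -p yet inflect differently (zupgpim, nomohump), so the final letter is not what conditions the rule; the second-to-last letter is.
"zebemr" has second-to-last letter 'm'. The stems whose second-to-last letter is 'm' (mohump → nomohump, fatzemp → nofatzemp) add the prefix no-.
So zebemr → nozebemr.

nozebemr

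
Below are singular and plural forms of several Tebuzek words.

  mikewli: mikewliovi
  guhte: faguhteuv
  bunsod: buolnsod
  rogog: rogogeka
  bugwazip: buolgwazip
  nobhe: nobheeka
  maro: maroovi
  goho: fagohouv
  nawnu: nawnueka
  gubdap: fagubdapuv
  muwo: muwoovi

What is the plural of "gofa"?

"gofa" begins with g-. The stems beginning with g- (guhte → faguhteuv, gubdap → fagubdapuv, goho → fagohouv) add fa- … -uv around the stem.
So gofa → fagofauv.

fagofauv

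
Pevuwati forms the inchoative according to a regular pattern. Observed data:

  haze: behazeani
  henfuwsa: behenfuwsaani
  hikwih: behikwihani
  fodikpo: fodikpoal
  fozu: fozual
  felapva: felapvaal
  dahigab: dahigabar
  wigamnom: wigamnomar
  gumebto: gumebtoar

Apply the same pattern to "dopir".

dopirar

henfuwsa and felapva both end in -a yet inflect differently (behenfuwsaani, felapvaal), so the final letter is not what conditions the rule; the first letter is.
"dopir" begins with d-. The one such stem in the data (dahigab → dahigabar) adds -ar, so the same rule applies.
The other patterns: stems beginning with h- add be- … -ani around the stem; stems beginning with f- add -al.
So dopir → dopirar.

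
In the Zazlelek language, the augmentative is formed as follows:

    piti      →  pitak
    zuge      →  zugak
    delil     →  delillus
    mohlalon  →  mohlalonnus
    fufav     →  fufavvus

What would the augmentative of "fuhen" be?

piti and delil both have last vowel 'i' yet inflect differently (pitak, delillus), so the last vowel is not what conditions the rule; whether the stem ends in a vowel or a consonant is.
"fuhen" ends in a consonant. The stems ending in a consonant (delil → delillus, mohlalon → mohlalonnus, fufav → fufavvus) double the final consonant and add -us.
The other pattern: stems ending in a vowel drop the final letter and add -ak.
So fuhen → fuhennus.

fuhennus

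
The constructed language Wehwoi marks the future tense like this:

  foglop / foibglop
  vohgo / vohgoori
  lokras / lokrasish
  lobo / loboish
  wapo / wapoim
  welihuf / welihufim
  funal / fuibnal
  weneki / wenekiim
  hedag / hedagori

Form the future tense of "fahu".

faibhu

lobo and vohgo both end in -o yet inflect differently (loboish, vohgoori), so the final letter is not what conditions the rule; the first letter is.
"fahu" begins with f-. The stems beginning with f- (foglop → foibglop, funal → fuibnal) insert -ib- after the first vowel.
So fahu → faibhu.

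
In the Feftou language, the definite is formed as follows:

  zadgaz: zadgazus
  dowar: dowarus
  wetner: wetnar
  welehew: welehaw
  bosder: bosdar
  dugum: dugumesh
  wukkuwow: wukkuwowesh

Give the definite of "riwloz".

dowar and wetner both end in -r yet inflect differently (dowarus, wetnar), so the final letter is not what conditions the rule; the last vowel is.
"riwloz" has last vowel 'o'. The one such stem in the data (wukkuwow → wukkuwowesh) adds -esh, so the same rule applies.
The other patterns: stems whose last vowel is 'a' add -us; stems whose last vowel is 'e' change the last vowel to 'a'.
So riwloz → riwlozesh.

riwlozesh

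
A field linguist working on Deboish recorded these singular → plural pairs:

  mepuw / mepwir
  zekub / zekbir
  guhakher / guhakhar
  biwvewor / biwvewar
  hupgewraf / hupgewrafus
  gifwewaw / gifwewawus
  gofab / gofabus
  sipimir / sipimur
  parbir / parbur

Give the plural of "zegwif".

"zegwif" has last vowel 'i'. The stems whose last vowel is 'i' (sipimir → sipimur, parbir → parbur) change the last vowel to 'u'.
The other patterns: stems whose last vowel is 'u' delete the last vowel and add -ir; stems whose last vowel is 'e' or 'o' change the last vowel to 'a'; stems whose last vowel is 'a' add -us.
So zegwif → zegwuf.

zegwuf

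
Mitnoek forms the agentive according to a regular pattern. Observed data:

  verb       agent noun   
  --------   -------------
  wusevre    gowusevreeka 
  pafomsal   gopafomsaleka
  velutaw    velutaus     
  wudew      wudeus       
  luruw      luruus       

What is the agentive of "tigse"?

gotigseeka

wudew and wusevre both have last vowel 'e' yet inflect differently (wudeus, gowusevreeka), so the last vowel is not what conditions the rule; the final letter is.
"tigse" ends in -e. The one such stem in the data (wusevre → gowusevreeka) adds go- … -eka around the stem, so the same rule applies.
So tigse → gotigseeka.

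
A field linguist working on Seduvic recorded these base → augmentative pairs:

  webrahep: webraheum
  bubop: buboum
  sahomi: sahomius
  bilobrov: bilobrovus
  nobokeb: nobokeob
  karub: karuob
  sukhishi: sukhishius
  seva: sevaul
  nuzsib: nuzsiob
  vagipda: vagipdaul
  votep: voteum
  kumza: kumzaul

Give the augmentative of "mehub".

"mehub" ends in -b. The stems ending in -b (nobokeb → nobokeob, karub → karuob, nuzsib → nuzsiob) drop the final letter and add -ob.
The other patterns: stems ending in -a add -ul; stems ending in -p drop the final letter and add -um; stems ending in -i or -v add -us.
So mehub → mehuob.

mehuob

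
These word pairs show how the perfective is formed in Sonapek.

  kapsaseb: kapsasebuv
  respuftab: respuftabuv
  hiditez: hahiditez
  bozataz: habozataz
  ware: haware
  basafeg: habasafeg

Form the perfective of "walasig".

kapsaseb and hiditez both have last vowel 'e' yet inflect differently (kapsasebuv, hahiditez), so the last vowel is not what conditions the rule; the final letter is.
"walasig" ends in -g. The one such stem in the data (basafeg → habasafeg) adds the prefix ha-, so the same rule applies.
So walasig → hawalasig.

hawalasig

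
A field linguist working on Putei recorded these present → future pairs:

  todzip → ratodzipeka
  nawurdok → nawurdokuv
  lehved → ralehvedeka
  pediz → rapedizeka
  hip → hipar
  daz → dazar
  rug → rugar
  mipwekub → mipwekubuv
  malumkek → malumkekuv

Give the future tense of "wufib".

hip and todzip both end in -p yet inflect differently (hipar, ratodzipeka), so the final letter is not what conditions the rule; the number of vowels is.
"wufib" has 2 vowels. The stems with 2 vowels (todzip → ratodzipeka, lehved → ralehvedeka, pediz → rapedizeka) add ra- … -eka around the stem.
So wufib → rawufibeka.

rawufibeka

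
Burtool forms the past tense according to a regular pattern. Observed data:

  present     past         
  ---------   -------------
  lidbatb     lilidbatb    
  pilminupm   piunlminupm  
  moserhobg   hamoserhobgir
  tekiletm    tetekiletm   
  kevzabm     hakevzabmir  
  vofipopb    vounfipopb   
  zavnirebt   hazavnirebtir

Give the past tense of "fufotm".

fufufotm

tekiletm and kevzabm both end in -m yet inflect differently (tetekiletm, hakevzabmir), so the final letter is not what conditions the rule; the second-to-last letter is.
"fufotm" has second-to-last letter 't'. The stems whose second-to-last letter is 't' (tekiletm → tetekiletm, lidbatb → lilidbatb) repeat the first consonant+vowel as a prefix.
The other patterns: stems whose second-to-last letter is 'b' add ha- … -ir around the stem; stems whose second-to-last letter is 'p' insert -un- after the first vowel.
So fufotm → fufufotm.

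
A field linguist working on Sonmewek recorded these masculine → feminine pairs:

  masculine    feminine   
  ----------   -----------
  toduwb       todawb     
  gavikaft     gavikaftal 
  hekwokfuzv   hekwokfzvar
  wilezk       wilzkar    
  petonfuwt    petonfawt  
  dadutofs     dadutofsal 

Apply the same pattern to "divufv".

divufval

gavikaft and petonfuwt both end in -t yet inflect differently (gavikaftal, petonfawt), so the final letter is not what conditions the rule; the second-to-last letter is.
"divufv" has second-to-last letter 'f'. The stems whose second-to-last letter is 'f' (gavikaft → gavikaftal, dadutofs → dadutofsal) add -al.
So divufv → divufval.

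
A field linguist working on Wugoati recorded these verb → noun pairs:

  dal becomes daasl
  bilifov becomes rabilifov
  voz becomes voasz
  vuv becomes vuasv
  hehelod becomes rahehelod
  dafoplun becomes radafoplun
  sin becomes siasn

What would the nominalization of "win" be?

vuv and bilifov both end in -v yet inflect differently (vuasv, rabilifov), so the final letter is not what conditions the rule; the number of vowels is.
"win" has 1 vowel. The stems with 1 vowel (voz → voasz, dal → daasl, vuv → vuasv) insert -as- after the first vowel.
So win → wiasn.

wiasn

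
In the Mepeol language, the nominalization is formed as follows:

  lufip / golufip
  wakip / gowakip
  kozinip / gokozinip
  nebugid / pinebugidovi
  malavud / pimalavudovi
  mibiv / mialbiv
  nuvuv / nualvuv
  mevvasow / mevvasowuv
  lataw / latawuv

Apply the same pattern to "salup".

lufip and nebugid both have last vowel 'i' yet inflect differently (golufip, pinebugidovi), so the last vowel is not what conditions the rule; the final letter is.
"salup" ends in -p. The stems ending in -p (lufip → golufip, wakip → gowakip, kozinip → gokozinip) add the prefix go-.
The other patterns: stems ending in -d add pi- … -ovi around the stem; stems ending in -v insert -al- after the first vowel; stems ending in -w add -uv.
So salup → gosalup.

gosalup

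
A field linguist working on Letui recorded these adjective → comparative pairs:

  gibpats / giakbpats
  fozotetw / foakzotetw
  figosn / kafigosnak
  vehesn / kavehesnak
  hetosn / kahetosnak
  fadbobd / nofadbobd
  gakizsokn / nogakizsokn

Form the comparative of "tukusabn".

notukusabn

figosn and gakizsokn both end in -n yet inflect differently (kafigosnak, nogakizsokn), so the final letter is not what conditions the rule; the second-to-last letter is.
"tukusabn" has second-to-last letter 'b'. The one such stem in the data (fadbobd → nofadbobd) adds the prefix no-, so the same rule applies.
The other patterns: stems whose second-to-last letter is 't' insert -ak- after the first vowel; stems whose second-to-last letter is 's' add ka- … -ak around the stem.
So tukusabn → notukusabn.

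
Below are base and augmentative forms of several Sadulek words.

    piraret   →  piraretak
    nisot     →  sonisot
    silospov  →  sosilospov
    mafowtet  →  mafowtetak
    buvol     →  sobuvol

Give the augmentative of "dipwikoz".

sodipwikoz

nisot and piraret both end in -t yet inflect differently (sonisot, piraretak), so the final letter is not what conditions the rule; the last vowel is.
"dipwikoz" has last vowel 'o'. The stems whose last vowel is 'o' (silospov → sosilospov, nisot → sonisot, buvol → sobuvol) add the prefix so-.
So dipwikoz → sodipwikoz.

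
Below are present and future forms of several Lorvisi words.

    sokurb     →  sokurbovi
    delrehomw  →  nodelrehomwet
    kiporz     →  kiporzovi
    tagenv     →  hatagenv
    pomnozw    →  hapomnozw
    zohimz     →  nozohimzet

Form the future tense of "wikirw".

wikirwovi

pomnozw and delrehomw both end in -w yet inflect differently (hapomnozw, nodelrehomwet), so the final letter is not what conditions the rule; the second-to-last letter is.
"wikirw" has second-to-last letter 'r'. The stems whose second-to-last letter is 'r' (sokurb → sokurbovi, kiporz → kiporzovi) add -ovi.
The other patterns: stems whose second-to-last letter is 'n' or 'z' add the prefix ha-; stems whose second-to-last letter is 'm' add no- … -et around the stem.
So wikirw → wikirwovi.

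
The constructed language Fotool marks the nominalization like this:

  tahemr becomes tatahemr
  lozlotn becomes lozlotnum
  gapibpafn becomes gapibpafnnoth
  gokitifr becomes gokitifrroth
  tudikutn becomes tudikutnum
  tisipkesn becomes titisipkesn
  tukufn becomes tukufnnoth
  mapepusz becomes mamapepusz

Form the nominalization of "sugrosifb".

"sugrosifb" has second-to-last letter 'f'. The stems whose second-to-last letter is 'f' (gapibpafn → gapibpafnnoth, tukufn → tukufnnoth, gokitifr → gokitifrroth) double the final consonant and add -oth.
So sugrosifb → sugrosifbboth.

sugrosifbboth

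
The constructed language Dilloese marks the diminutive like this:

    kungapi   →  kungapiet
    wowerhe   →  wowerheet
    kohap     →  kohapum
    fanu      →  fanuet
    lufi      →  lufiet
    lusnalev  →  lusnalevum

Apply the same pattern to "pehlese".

lusnalev and wowerhe both have last vowel 'e' yet inflect differently (lusnalevum, wowerheet), so the last vowel is not what conditions the rule; whether the stem ends in a vowel or a consonant is.
"pehlese" ends in a vowel. The stems ending in a vowel (kungapi → kungapiet, lufi → lufiet, wowerhe → wowerheet) add -et.
So pehlese → pehleseet.

pehleseet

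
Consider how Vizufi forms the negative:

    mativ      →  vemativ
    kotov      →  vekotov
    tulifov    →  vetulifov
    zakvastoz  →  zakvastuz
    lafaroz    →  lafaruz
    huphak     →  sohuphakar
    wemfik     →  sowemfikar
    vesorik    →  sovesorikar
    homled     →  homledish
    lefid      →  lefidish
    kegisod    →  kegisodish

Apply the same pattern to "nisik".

sonisikar

kotov and zakvastoz both have last vowel 'o' yet inflect differently (vekotov, zakvastuz), so the last vowel is not what conditions the rule; the final letter is.
"nisik" ends in -k. The stems ending in -k (huphak → sohuphakar, wemfik → sowemfikar, vesorik → sovesorikar) add so- … -ar around the stem.
The other patterns: stems ending in -v add the prefix ve-; stems ending in -z change the last vowel to 'u'; stems ending in -d add -ish.
So nisik → sonisikar.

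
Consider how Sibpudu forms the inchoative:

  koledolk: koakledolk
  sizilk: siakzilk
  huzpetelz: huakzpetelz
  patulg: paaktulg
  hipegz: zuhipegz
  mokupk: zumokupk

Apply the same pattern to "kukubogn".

zukukubogn

huzpetelz and hipegz both end in -z yet inflect differently (huakzpetelz, zuhipegz), so the final letter is not what conditions the rule; the second-to-last letter is.
"kukubogn" has second-to-last letter 'g'. The one such stem in the data (hipegz → zuhipegz) adds the prefix zu-, so the same rule applies.
So kukubogn → zukukubogn.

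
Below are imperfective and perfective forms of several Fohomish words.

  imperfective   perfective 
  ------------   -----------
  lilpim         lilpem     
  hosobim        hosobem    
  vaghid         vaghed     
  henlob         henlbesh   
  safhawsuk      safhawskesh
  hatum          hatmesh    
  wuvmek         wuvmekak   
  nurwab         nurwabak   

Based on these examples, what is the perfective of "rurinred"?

rurinredak

lilpim and hatum both end in -m yet inflect differently (lilpem, hatmesh), so the final letter is not what conditions the rule; the last vowel is.
"rurinred" has last vowel 'e'. The one such stem in the data (wuvmek → wuvmekak) adds -ak, so the same rule applies.
The other patterns: stems whose last vowel is 'i' change the last vowel to 'e'; stems whose last vowel is 'o' or 'u' delete the last vowel and add -esh.
So rurinred → rurinredak.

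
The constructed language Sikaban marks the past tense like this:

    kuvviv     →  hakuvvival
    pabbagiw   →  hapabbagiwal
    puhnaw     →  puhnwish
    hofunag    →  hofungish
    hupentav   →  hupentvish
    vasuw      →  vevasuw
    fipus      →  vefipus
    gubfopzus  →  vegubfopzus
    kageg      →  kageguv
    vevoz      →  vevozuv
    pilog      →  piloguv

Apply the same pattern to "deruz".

vederuz

"deruz" has last vowel 'u'. The stems whose last vowel is 'u' (vasuw → vevasuw, fipus → vefipus, gubfopzus → vegubfopzus) add the prefix ve-.
The other patterns: stems whose last vowel is 'i' add ha- … -al around the stem; stems whose last vowel is 'a' delete the last vowel and add -ish; stems whose last vowel is 'e' or 'o' add -uv.
So deruz → vederuz.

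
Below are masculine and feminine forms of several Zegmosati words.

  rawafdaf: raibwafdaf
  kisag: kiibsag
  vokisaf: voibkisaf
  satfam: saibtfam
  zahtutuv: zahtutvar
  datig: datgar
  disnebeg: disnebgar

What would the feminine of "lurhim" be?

lurhmar

kisag and datig both end in -g yet inflect differently (kiibsag, datgar), so the final letter is not what conditions the rule; the last vowel is.
"lurhim" has last vowel 'i'. The one such stem in the data (datig → datgar) deletes the last vowel and adds -ar (as do zahtutuv, disnebeg), so the same rule applies.
So lurhim → lurhmar.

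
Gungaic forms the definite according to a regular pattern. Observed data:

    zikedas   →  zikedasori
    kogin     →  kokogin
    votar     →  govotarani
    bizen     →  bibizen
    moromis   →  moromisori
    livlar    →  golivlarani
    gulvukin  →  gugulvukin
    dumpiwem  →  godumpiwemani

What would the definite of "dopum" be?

godopumani

kogin and moromis both have last vowel 'i' yet inflect differently (kokogin, moromisori), so the last vowel is not what conditions the rule; the final letter is.
"dopum" ends in -m. The one such stem in the data (dumpiwem → godumpiwemani) adds go- … -ani around the stem, so the same rule applies.
The other patterns: stems ending in -n repeat the first consonant+vowel as a prefix; stems ending in -s add -ori.
So dopum → godopumani.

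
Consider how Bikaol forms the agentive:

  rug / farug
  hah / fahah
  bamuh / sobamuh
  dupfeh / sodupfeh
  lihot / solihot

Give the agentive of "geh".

fageh

"geh" has 1 vowel. The stems with 1 vowel (hah → fahah, rug → farug) add the prefix fa-.
The other pattern: stems with 2 vowels add the prefix so-.
So geh → fageh.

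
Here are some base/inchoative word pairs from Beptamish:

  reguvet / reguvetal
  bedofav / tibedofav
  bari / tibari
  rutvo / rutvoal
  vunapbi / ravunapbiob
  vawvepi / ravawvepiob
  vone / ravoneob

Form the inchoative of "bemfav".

tibemfav

bari and vawvepi both end in -i yet inflect differently (tibari, ravawvepiob), so the final letter is not what conditions the rule; the first letter is.
"bemfav" begins with b-. The stems beginning with b- (bedofav → tibedofav, bari → tibari) add the prefix ti-.
So bemfav → tibemfav.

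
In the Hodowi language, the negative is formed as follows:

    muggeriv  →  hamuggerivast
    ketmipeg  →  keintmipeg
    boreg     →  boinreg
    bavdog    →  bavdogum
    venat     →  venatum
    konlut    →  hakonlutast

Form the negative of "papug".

hapapugast

konlut and venat both end in -t yet inflect differently (hakonlutast, venatum), so the final letter is not what conditions the rule; the last vowel is.
"papug" has last vowel 'u'. The one such stem in the data (konlut → hakonlutast) adds ha- … -ast around the stem, so the same rule applies.
The other patterns: stems whose last vowel is 'e' insert -in- after the first vowel; stems whose last vowel is 'a' or 'o' add -um.
So papug → hapapugast.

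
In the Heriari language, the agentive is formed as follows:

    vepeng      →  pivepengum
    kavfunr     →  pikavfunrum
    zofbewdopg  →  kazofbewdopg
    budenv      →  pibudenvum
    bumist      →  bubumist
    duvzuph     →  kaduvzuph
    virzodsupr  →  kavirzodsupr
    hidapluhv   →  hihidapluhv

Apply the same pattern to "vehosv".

vevehosv

vepeng and zofbewdopg both end in -g yet inflect differently (pivepengum, kazofbewdopg), so the final letter is not what conditions the rule; the second-to-last letter is.
"vehosv" has second-to-last letter 's'. The one such stem in the data (bumist → bubumist) repeats the first consonant+vowel as a prefix (as does hidapluhv), so the same rule applies.
So vehosv → vevehosv.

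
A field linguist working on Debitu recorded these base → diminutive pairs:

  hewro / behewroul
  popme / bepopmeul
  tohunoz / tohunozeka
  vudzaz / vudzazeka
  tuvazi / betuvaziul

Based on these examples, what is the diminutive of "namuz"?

hewro and tohunoz both have last vowel 'o' yet inflect differently (behewroul, tohunozeka), so the last vowel is not what conditions the rule; whether the stem ends in a vowel or a consonant is.
"namuz" ends in a consonant. The stems ending in a consonant (vudzaz → vudzazeka, tohunoz → tohunozeka) add -eka.
The other pattern: stems ending in a vowel add be- … -ul around the stem.
So namuz → namuzeka.

namuzeka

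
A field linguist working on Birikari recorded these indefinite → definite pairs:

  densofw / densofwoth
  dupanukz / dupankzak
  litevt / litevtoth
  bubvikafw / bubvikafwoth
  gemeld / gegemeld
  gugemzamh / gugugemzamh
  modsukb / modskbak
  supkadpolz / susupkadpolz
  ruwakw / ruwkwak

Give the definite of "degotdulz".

dedegotdulz

dupanukz and supkadpolz both end in -z yet inflect differently (dupankzak, susupkadpolz), so the final letter is not what conditions the rule; the second-to-last letter is.
"degotdulz" has second-to-last letter 'l'. The stems whose second-to-last letter is 'l' (supkadpolz → susupkadpolz, gemeld → gegemeld) repeat the first consonant+vowel as a prefix.
The other patterns: stems whose second-to-last letter is 'k' delete the last vowel and add -ak; stems whose second-to-last letter is 'f' or 'v' add -oth.
So degotdulz → dedegotdulz.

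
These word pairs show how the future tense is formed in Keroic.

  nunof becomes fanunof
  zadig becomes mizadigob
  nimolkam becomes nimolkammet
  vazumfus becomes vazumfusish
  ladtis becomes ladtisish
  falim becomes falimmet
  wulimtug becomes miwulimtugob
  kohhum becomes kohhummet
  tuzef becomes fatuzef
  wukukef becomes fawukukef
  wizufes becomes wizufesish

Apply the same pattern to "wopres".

wopresish

tuzef and wizufes both have last vowel 'e' yet inflect differently (fatuzef, wizufesish), so the last vowel is not what conditions the rule; the final letter is.
"wopres" ends in -s. The stems ending in -s (vazumfus → vazumfusish, ladtis → ladtisish, wizufes → wizufesish) add -ish.
So wopres → wopresish.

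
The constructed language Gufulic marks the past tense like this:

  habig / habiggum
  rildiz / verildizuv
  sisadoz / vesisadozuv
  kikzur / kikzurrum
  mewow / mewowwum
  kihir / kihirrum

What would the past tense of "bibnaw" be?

bibnawwum

"bibnaw" ends in -w. The one such stem in the data (mewow → mewowwum) doubles the final consonant and adds -um (as do kikzur, habig), so the same rule applies.
So bibnaw → bibnawwum.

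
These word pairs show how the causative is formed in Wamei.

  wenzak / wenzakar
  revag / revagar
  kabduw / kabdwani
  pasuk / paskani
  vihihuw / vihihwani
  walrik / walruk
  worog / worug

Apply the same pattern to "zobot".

wenzak and pasuk both end in -k yet inflect differently (wenzakar, paskani), so the final letter is not what conditions the rule; the last vowel is.
"zobot" has last vowel 'o'. The one such stem in the data (worog → worug) changes the last vowel to 'u' (as does walrik), so the same rule applies.
So zobot → zobut.

zobut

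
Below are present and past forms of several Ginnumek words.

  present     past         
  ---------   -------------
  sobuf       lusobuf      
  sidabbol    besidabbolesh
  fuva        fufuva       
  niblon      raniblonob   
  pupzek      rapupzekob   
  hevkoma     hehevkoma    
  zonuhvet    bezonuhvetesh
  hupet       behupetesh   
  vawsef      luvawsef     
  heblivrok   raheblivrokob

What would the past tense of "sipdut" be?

vawsef and hupet both have last vowel 'e' yet inflect differently (luvawsef, behupetesh), so the last vowel is not what conditions the rule; the final letter is.
"sipdut" ends in -t. The stems ending in -t (hupet → behupetesh, zonuhvet → bezonuhvetesh) add be- … -esh around the stem.
The other patterns: stems ending in -f add the prefix lu-; stems ending in -a repeat the first consonant+vowel as a prefix; stems ending in -k or -n add ra- … -ob around the stem.
So sipdut → besipdutesh.

besipdutesh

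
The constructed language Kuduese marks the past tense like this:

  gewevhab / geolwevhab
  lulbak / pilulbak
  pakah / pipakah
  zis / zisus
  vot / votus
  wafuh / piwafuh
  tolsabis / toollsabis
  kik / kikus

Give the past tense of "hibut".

pihibut

"hibut" has 2 vowels. The stems with 2 vowels (wafuh → piwafuh, pakah → pipakah, lulbak → pilulbak) add the prefix pi-.
So hibut → pihibut.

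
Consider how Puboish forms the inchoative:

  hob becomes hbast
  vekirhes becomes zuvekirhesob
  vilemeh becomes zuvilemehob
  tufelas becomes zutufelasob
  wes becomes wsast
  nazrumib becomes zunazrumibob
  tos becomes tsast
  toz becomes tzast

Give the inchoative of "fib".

fbast

"fib" has 1 vowel. The stems with 1 vowel (wes → wsast, toz → tzast, tos → tsast) delete the last vowel and add -ast.
The other pattern: stems with 3 vowels add zu- … -ob around the stem.
So fib → fbast.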